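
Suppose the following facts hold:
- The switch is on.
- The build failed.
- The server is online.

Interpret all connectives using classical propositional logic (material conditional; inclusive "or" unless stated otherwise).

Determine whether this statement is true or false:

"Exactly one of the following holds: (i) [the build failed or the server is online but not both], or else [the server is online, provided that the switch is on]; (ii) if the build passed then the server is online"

Let R = "the build passed" (False), P = "the server is online" (True), K = "the switch is on" (True).
This is ((not R xor P) or (K -> P)) xor (R -> P).

not R = not False = True
not R xor P = True xor True = False
K -> P = True -> True = True
(not R xor P) or (K -> P) = False or True = True
R -> P = False -> True = True
((not R xor P) or (K -> P)) xor (R -> P) = True xor True = False

False.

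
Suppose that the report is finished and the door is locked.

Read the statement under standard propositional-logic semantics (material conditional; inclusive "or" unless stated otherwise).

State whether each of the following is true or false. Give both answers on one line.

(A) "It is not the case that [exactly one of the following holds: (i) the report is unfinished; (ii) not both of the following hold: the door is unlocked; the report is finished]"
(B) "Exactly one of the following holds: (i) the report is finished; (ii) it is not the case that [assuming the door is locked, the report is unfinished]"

Let P = "the report is finished" (T), Q = "the door is locked" (T).

(A): Parsed as ¬(¬P ⊕ (¬Q ↑ P))

¬P = ¬T = F
¬Q = ¬T = F
¬Q ↑ P = F ↑ T = T
¬P ⊕ (¬Q ↑ P) = F ⊕ T = T
¬(¬P ⊕ (¬Q ↑ P)) = ¬T = F
Thus (A) is false.

(B): Parsed as P ⊕ ¬(Q → ¬P)

¬P = ¬T = F
Q → ¬P = T → F = F
¬(Q → ¬P) = ¬F = T
P ⊕ ¬(Q → ¬P) = T ⊕ T = F
Thus (B) is false.

(A) false; (B) false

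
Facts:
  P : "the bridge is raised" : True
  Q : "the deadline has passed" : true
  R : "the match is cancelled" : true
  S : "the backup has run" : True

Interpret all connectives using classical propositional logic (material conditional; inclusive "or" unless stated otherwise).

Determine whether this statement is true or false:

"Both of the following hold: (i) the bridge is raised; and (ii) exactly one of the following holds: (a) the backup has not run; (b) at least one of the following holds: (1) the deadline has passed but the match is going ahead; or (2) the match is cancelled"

Formalization: P ∧ (¬S ⊕ ((Q ∧ ¬R) ∨ R))

¬S = ¬T = F
¬R = ¬T = F
Q ∧ ¬R = T ∧ F = F
(Q ∧ ¬R) ∨ R = F ∨ T = T
¬S ⊕ ((Q ∧ ¬R) ∨ R) = F ⊕ T = T
P ∧ (¬S ⊕ ((Q ∧ ¬R) ∨ R)) = T ∧ T = T

True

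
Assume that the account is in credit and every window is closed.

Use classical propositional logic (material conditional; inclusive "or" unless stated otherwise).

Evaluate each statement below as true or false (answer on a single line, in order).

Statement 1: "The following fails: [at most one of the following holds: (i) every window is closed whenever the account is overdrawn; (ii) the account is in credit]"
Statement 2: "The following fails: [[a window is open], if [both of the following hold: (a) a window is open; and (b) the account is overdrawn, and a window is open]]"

Statement 1 True / Statement 2 False

Let V = "the account is overdrawn" (F), R = "a window is open" (F).

Statement 1: Parsed as ~((V -> ~R) nand ~V)

~R = ~F = T
V -> ~R = F -> T = T
~V = ~F = T
(V -> ~R) nand ~V = T nand T = F
~((V -> ~R) nand ~V) = ~F = T
Hence Statement 1 is true.

Statement 2: Parsed as ~((R & (V & R)) -> R)

V & R = F & F = F
R & (V & R) = F & F = F
(R & (V & R)) -> R = F -> F = T
~((R & (V & R)) -> R) = ~T = F
Hence Statement 2 is false.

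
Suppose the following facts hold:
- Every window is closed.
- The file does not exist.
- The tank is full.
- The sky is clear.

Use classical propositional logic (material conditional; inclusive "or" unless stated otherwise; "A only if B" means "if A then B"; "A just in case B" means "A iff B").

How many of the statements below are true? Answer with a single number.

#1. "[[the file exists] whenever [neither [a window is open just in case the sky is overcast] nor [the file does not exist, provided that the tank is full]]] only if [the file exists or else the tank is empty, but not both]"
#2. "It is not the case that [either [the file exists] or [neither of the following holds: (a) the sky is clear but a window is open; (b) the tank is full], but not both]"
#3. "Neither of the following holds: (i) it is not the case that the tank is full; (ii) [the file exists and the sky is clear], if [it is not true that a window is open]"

Let W = "a window is open" (F), Q = "the sky is overcast" (F), P = "the tank is full" (T), M = "the file exists" (F).

#1: Parsed as (((W ↔ Q) ↓ (P → ¬M)) → M) → (M ⊕ ¬P)

W ↔ Q = F ↔ F = T
¬M = ¬F = T
P → ¬M = T → T = T
(W ↔ Q) ↓ (P → ¬M) = T ↓ T = F
((W ↔ Q) ↓ (P → ¬M)) → M = F → F = T
¬P = ¬T = F
M ⊕ ¬P = F ⊕ F = F
(((W ↔ Q) ↓ (P → ¬M)) → M) → (M ⊕ ¬P) = T → F = F
Thus #1 is false.

#2: In symbols: ¬(M ⊕ ((¬Q ∧ W) ↓ P))

¬Q = ¬F = T
¬Q ∧ W = T ∧ F = F
(¬Q ∧ W) ↓ P = F ↓ T = F
M ⊕ ((¬Q ∧ W) ↓ P) = F ⊕ F = F
¬(M ⊕ ((¬Q ∧ W) ↓ P)) = ¬F = T
Hence #2 is true.

#3: Formalization: ¬P ↓ (¬W → (M ∧ ¬Q))

¬P = ¬T = F
¬W = ¬F = T
¬Q = ¬F = T
M ∧ ¬Q = F ∧ T = F
¬W → (M ∧ ¬Q) = T → F = F
¬P ↓ (¬W → (M ∧ ¬Q)) = F ↓ F = T
So #3 is true.

Count: 2.

2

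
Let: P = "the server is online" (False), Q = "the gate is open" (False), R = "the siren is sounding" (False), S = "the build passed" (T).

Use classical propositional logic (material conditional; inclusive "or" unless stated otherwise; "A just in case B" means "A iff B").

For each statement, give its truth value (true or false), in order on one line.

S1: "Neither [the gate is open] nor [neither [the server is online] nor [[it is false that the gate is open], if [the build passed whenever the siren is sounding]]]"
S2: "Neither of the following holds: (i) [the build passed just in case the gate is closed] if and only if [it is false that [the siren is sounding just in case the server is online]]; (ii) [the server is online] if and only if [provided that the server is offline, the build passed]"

S1 True / S2 True

S1: Parsed as Q nor (P nor ((R -> S) -> not Q))

R -> S = False -> True = True
not Q = not False = True
(R -> S) -> not Q = True -> True = True
P nor ((R -> S) -> not Q) = False nor True = False
Q nor (P nor ((R -> S) -> not Q)) = False nor False = True
Hence S1 is true.

S2: Parsed as ((S iff not Q) iff not (R iff P)) nor (P iff (not P -> S))

not Q = not False = True
S iff not Q = True iff True = True
R iff P = False iff False = True
not (R iff P) = not True = False
(S iff not Q) iff not (R iff P) = True iff False = False
not P = not False = True
not P -> S = True -> True = True
P iff (not P -> S) = False iff True = False
((S iff not Q) iff not (R iff P)) nor (P iff (not P -> S)) = False nor False = True
Hence S2 is true.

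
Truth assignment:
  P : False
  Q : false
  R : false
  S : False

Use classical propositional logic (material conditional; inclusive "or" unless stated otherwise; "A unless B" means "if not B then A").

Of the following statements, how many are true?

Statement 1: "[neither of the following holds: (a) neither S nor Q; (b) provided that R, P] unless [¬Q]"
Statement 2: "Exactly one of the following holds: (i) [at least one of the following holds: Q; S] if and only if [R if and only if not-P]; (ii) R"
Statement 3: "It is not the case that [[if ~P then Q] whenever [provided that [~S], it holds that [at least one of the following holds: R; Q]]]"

2

Statement 1: Formalization: ((S ↓ Q) ↓ (R → P)) ∨ ¬Q

S ↓ Q = F ↓ F = T
R → P = F → F = T
(S ↓ Q) ↓ (R → P) = T ↓ T = F
¬Q = ¬F = T
((S ↓ Q) ↓ (R → P)) ∨ ¬Q = F ∨ T = T
Thus Statement 1 is true.

Statement 2: In symbols: ((Q ∨ S) ↔ (R ↔ ¬P)) ⊕ R

Q ∨ S = F ∨ F = F
¬P = ¬F = T
R ↔ ¬P = F ↔ T = F
(Q ∨ S) ↔ (R ↔ ¬P) = F ↔ F = T
((Q ∨ S) ↔ (R ↔ ¬P)) ⊕ R = T ⊕ F = T
So Statement 2 is true.

Statement 3: Parsed as ¬((¬S → (R ∨ Q)) → (¬P → Q))

¬S = ¬F = T
R ∨ Q = F ∨ F = F
¬S → (R ∨ Q) = T → F = F
¬P = ¬F = T
¬P → Q = T → F = F
(¬S → (R ∨ Q)) → (¬P → Q) = F → F = T
¬((¬S → (R ∨ Q)) → (¬P → Q)) = ¬T = F
Hence Statement 3 is false.

True statements: 2.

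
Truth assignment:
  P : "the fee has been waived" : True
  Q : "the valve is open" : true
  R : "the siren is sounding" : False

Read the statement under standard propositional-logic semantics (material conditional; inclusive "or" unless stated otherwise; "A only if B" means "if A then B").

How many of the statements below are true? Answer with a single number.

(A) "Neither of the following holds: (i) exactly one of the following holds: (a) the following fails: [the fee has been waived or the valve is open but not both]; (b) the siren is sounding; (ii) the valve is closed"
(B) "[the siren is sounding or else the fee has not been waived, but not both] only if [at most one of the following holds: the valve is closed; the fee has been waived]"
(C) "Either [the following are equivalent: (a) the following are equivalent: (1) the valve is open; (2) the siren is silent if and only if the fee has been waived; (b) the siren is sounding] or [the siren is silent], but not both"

(A): Parsed as (¬(P ⊕ Q) ⊕ R) ↓ ¬Q

P ⊕ Q = T ⊕ T = F
¬(P ⊕ Q) = ¬F = T
¬(P ⊕ Q) ⊕ R = T ⊕ F = T
¬Q = ¬T = F
(¬(P ⊕ Q) ⊕ R) ↓ ¬Q = T ↓ F = F
Hence (A) is false.

(B): Parsed as (R ⊕ ¬P) → (¬Q ↑ P)

¬P = ¬T = F
R ⊕ ¬P = F ⊕ F = F
¬Q = ¬T = F
¬Q ↑ P = F ↑ T = T
(R ⊕ ¬P) → (¬Q ↑ P) = F → T = T
Thus (B) is true.

(C): This is ((Q ↔ (¬R ↔ P)) ↔ R) ⊕ ¬R.

¬R = ¬F = T
¬R ↔ P = T ↔ T = T
Q ↔ (¬R ↔ P) = T ↔ T = T
(Q ↔ (¬R ↔ P)) ↔ R = T ↔ F = F
¬R = ¬F = T
((Q ↔ (¬R ↔ P)) ↔ R) ⊕ ¬R = F ⊕ T = T
Hence (C) is true.

2 of the 3 statements are true ((B), (C)).

2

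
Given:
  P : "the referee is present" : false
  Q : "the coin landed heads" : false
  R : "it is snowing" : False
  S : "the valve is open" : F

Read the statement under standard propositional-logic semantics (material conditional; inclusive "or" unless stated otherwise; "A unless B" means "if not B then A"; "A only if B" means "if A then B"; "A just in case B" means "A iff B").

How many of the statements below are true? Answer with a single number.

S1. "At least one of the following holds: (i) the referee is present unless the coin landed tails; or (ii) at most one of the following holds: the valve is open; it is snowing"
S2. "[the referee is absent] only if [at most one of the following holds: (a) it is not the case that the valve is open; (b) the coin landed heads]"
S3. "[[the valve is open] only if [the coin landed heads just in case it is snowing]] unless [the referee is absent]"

3

S1: Formalization: (P ∨ ¬Q) ∨ (S ↑ R)

¬Q = ¬F = T
P ∨ ¬Q = F ∨ T = T
S ↑ R = F ↑ F = T
(P ∨ ¬Q) ∨ (S ↑ R) = T ∨ T = T
Hence S1 is true.

S2: Parsed as ¬P → (¬S ↑ Q)

¬P = ¬F = T
¬S = ¬F = T
¬S ↑ Q = T ↑ F = T
¬P → (¬S ↑ Q) = T → T = T
Hence S2 is true.

S3: Formalization: (S → (Q ↔ R)) ∨ ¬P

Q ↔ R = F ↔ F = T
S → (Q ↔ R) = F → T = T
¬P = ¬F = T
(S → (Q ↔ R)) ∨ ¬P = T ∨ T = T
Hence S3 is true.

3 of the 3 statements are true (S1, S2, S3).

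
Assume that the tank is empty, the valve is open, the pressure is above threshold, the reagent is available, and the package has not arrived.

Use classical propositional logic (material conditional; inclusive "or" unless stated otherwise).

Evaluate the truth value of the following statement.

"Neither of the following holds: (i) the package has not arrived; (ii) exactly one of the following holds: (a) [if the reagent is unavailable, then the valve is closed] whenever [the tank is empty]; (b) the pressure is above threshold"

False

Let N = "the package has arrived" (F), V = "the tank is full" (F), R = "the reagent is available" (T), Q = "the valve is open" (T), L = "the pressure is above threshold" (T).
Parsed as ~N nor ((~V -> (~R -> ~Q)) xor L)

~N = ~F = T
~V = ~F = T
~R = ~T = F
~Q = ~T = F
~R -> ~Q = F -> F = T
~V -> (~R -> ~Q) = T -> T = T
(~V -> (~R -> ~Q)) xor L = T xor T = F
~N nor ((~V -> (~R -> ~Q)) xor L) = T nor F = F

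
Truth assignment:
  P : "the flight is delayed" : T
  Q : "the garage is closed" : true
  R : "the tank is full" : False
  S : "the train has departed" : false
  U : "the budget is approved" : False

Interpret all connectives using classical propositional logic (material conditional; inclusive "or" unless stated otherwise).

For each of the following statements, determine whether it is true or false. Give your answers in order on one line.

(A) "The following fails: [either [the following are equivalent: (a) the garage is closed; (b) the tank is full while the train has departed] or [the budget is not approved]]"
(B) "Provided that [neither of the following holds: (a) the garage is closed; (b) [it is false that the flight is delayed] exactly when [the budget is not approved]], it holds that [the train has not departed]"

(A) F / (B) T

(A): This is ~((Q <-> (R & S)) | ~U).

R & S = F & F = F
Q <-> (R & S) = T <-> F = F
~U = ~F = T
(Q <-> (R & S)) | ~U = F | T = T
~((Q <-> (R & S)) | ~U) = ~T = F
Hence (A) is false.

(B): Formalization: (Q nor (~P <-> ~U)) -> ~S

~P = ~T = F
~U = ~F = T
~P <-> ~U = F <-> T = F
Q nor (~P <-> ~U) = T nor F = F
~S = ~F = T
(Q nor (~P <-> ~U)) -> ~S = F -> T = T
Hence (B) is true.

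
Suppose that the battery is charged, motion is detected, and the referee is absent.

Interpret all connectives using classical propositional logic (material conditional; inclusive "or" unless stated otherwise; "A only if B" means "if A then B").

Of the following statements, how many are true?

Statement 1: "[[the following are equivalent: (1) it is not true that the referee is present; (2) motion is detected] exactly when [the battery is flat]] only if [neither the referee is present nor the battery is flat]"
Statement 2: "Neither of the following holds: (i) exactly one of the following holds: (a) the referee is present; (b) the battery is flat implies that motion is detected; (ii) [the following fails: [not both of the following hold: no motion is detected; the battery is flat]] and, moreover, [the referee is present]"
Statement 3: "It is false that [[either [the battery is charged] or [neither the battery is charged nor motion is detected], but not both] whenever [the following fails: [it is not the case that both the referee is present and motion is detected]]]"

1

Let U = "the referee is present" (F), K = "motion is detected" (T), D = "the battery is charged" (T).

Statement 1: This is ((¬U ↔ K) ↔ ¬D) → (U ↓ ¬D).

¬U = ¬F = T
¬U ↔ K = T ↔ T = T
¬D = ¬T = F
(¬U ↔ K) ↔ ¬D = T ↔ F = F
¬D = ¬T = F
U ↓ ¬D = F ↓ F = T
((¬U ↔ K) ↔ ¬D) → (U ↓ ¬D) = F → T = T
Hence Statement 1 is true.

Statement 2: Parsed as (U ⊕ (¬D → K)) ↓ (¬(¬K ↑ ¬D) ∧ U)

¬D = ¬T = F
¬D → K = F → T = T
U ⊕ (¬D → K) = F ⊕ T = T
¬K = ¬T = F
¬D = ¬T = F
¬K ↑ ¬D = F ↑ F = T
¬(¬K ↑ ¬D) = ¬T = F
¬(¬K ↑ ¬D) ∧ U = F ∧ F = F
(U ⊕ (¬D → K)) ↓ (¬(¬K ↑ ¬D) ∧ U) = T ↓ F = F
Thus Statement 2 is false.

Statement 3: This is ¬(¬(U ↑ K) → (D ⊕ (D ↓ K))).

U ↑ K = F ↑ T = T
¬(U ↑ K) = ¬T = F
D ↓ K = T ↓ T = F
D ⊕ (D ↓ K) = T ⊕ F = T
¬(U ↑ K) → (D ⊕ (D ↓ K)) = F → T = T
¬(¬(U ↑ K) → (D ⊕ (D ↓ K))) = ¬T = F
Thus Statement 3 is false.

Count: 1.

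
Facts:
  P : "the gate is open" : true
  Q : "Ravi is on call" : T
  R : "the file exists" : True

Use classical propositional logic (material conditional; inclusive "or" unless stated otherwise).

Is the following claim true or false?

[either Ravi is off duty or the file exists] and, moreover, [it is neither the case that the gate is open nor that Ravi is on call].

False.

Values: Q=T, R=T, P=T.
This is (~Q | R) & (P nor Q).

~Q = ~T = F
~Q | R = F | T = T
P nor Q = T nor T = F
(~Q | R) & (P nor Q) = T & F = F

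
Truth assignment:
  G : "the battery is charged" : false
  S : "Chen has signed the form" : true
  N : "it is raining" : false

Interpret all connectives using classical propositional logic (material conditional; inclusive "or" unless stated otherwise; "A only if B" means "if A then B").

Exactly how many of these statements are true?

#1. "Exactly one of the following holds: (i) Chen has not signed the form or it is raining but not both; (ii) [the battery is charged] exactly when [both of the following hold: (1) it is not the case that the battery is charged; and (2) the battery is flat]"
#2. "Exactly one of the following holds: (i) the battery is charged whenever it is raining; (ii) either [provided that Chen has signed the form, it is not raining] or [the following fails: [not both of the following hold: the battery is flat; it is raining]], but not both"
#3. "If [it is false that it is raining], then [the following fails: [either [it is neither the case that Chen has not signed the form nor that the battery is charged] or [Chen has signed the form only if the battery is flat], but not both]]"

1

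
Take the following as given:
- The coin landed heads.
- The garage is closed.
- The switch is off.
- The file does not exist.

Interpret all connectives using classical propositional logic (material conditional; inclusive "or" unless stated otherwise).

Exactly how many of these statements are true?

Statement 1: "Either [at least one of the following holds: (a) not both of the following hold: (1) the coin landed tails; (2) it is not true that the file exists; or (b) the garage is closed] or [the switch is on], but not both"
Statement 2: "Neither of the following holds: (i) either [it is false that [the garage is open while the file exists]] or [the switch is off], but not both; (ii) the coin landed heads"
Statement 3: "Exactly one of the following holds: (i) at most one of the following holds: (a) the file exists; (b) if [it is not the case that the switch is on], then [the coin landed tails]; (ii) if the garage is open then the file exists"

Let W = "the coin landed heads" (T), G = "the file exists" (F), P = "the garage is closed" (T), D = "the switch is on" (F).

Statement 1: Formalization: ((~W nand ~G) | P) xor D

~W = ~T = F
~G = ~F = T
~W nand ~G = F nand T = T
(~W nand ~G) | P = T | T = T
((~W nand ~G) | P) xor D = T xor F = T
Hence Statement 1 is true.

Statement 2: In symbols: (~(~P & G) xor ~D) nor W

~P = ~T = F
~P & G = F & F = F
~(~P & G) = ~F = T
~D = ~F = T
~(~P & G) xor ~D = T xor T = F
(~(~P & G) xor ~D) nor W = F nor T = F
So Statement 2 is false.

Statement 3: Parsed as (G nand (~D -> ~W)) xor (~P -> G)

~D = ~F = T
~W = ~T = F
~D -> ~W = T -> F = F
G nand (~D -> ~W) = F nand F = T
~P = ~T = F
~P -> G = F -> F = T
(G nand (~D -> ~W)) xor (~P -> G) = T xor T = F
So Statement 3 is false.

True statements: 1 (Statement 1).

1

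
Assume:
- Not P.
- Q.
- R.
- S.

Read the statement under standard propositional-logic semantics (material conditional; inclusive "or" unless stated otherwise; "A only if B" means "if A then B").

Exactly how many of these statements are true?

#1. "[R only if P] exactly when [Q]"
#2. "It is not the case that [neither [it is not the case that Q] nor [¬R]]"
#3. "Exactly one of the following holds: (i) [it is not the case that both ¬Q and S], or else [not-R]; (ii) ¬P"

0

#1: In symbols: (R -> P) <-> Q

R -> P = T -> F = F
(R -> P) <-> Q = F <-> T = F
Hence #1 is false.

#2: Parsed as ~(~Q nor ~R)

~Q = ~T = F
~R = ~T = F
~Q nor ~R = F nor F = T
~(~Q nor ~R) = ~T = F
So #2 is false.

#3: Formalization: ((~Q nand S) | ~R) xor ~P

~Q = ~T = F
~Q nand S = F nand T = T
~R = ~T = F
(~Q nand S) | ~R = T | F = T
~P = ~F = T
((~Q nand S) | ~R) xor ~P = T xor T = F
Hence #3 is false.

0 of the 3 statements are true (none).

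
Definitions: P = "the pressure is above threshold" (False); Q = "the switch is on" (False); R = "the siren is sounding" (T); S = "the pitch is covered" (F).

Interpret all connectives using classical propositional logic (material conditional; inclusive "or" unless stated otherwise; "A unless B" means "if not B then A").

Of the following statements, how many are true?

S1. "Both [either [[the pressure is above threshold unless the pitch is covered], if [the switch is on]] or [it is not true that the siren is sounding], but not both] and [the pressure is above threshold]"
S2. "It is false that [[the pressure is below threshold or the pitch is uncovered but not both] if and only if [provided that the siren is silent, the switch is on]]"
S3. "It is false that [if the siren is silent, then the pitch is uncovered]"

1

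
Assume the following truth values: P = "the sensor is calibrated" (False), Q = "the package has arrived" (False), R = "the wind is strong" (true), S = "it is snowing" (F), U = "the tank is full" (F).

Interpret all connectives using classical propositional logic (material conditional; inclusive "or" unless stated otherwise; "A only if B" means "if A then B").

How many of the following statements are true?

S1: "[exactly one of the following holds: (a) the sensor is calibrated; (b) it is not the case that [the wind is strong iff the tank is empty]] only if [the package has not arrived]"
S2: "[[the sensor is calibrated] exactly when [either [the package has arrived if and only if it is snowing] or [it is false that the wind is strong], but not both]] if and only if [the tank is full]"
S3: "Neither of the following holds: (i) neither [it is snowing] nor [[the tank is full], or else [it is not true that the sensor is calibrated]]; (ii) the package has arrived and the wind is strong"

3

S1: Parsed as (P ⊕ ¬(R ↔ ¬U)) → ¬Q

¬U = ¬F = T
R ↔ ¬U = T ↔ T = T
¬(R ↔ ¬U) = ¬T = F
P ⊕ ¬(R ↔ ¬U) = F ⊕ F = F
¬Q = ¬F = T
(P ⊕ ¬(R ↔ ¬U)) → ¬Q = F → T = T
Thus S1 is true.

S2: Parsed as (P ↔ ((Q ↔ S) ⊕ ¬R)) ↔ U

Q ↔ S = F ↔ F = T
¬R = ¬T = F
(Q ↔ S) ⊕ ¬R = T ⊕ F = T
P ↔ ((Q ↔ S) ⊕ ¬R) = F ↔ T = F
(P ↔ ((Q ↔ S) ⊕ ¬R)) ↔ U = F ↔ F = T
So S2 is true.

S3: In symbols: (S ↓ (U ∨ ¬P)) ↓ (Q ∧ R)

¬P = ¬F = T
U ∨ ¬P = F ∨ T = T
S ↓ (U ∨ ¬P) = F ↓ T = F
Q ∧ R = F ∧ T = F
(S ↓ (U ∨ ¬P)) ↓ (Q ∧ R) = F ↓ F = T
So S3 is true.

Count: 3.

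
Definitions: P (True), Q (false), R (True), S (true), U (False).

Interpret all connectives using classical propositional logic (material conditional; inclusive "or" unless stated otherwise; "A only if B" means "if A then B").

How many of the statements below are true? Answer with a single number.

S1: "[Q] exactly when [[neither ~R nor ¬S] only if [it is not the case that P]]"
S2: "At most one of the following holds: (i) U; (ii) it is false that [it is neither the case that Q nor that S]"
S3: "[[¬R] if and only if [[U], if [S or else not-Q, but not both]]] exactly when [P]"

S1: This is Q ↔ ((¬R ↓ ¬S) → ¬P).

¬R = ¬T = F
¬S = ¬T = F
¬R ↓ ¬S = F ↓ F = T
¬P = ¬T = F
(¬R ↓ ¬S) → ¬P = T → F = F
Q ↔ ((¬R ↓ ¬S) → ¬P) = F ↔ F = T
Hence S1 is true.

S2: This is U ↑ ¬(Q ↓ S).

Q ↓ S = F ↓ T = F
¬(Q ↓ S) = ¬F = T
U ↑ ¬(Q ↓ S) = F ↑ T = T
Thus S2 is true.

S3: This is (¬R ↔ ((S ⊕ ¬Q) → U)) ↔ P.

¬R = ¬T = F
¬Q = ¬F = T
S ⊕ ¬Q = T ⊕ T = F
(S ⊕ ¬Q) → U = F → F = T
¬R ↔ ((S ⊕ ¬Q) → U) = F ↔ T = F
(¬R ↔ ((S ⊕ ¬Q) → U)) ↔ P = F ↔ T = F
Thus S3 is false.

2 of the 3 statements are true.

2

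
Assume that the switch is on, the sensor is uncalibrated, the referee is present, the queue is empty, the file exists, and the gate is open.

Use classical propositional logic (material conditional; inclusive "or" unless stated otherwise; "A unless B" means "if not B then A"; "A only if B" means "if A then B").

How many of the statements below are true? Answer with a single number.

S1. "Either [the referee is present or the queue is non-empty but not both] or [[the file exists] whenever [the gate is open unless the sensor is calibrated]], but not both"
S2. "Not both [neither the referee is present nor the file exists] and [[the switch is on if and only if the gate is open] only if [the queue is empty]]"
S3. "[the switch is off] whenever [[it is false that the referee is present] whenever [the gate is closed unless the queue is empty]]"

2

Let R = "the referee is present" (True), S = "the queue is empty" (True), V = "the gate is open" (True), Q = "the sensor is calibrated" (False), U = "the file exists" (True), P = "the switch is on" (True).

S1: Parsed as (R xor not S) xor ((V or Q) -> U)

not S = not True = False
R xor not S = True xor False = True
V or Q = True or False = True
(V or Q) -> U = True -> True = True
(R xor not S) xor ((V or Q) -> U) = True xor True = False
Thus S1 is false.

S2: In symbols: (R nor U) nand ((P iff V) -> S)

R nor U = True nor True = False
P iff V = True iff True = True
(P iff V) -> S = True -> True = True
(R nor U) nand ((P iff V) -> S) = False nand True = True
Thus S2 is true.

S3: This is ((not V or S) -> not R) -> not P.

not V = not True = False
not V or S = False or True = True
not R = not True = False
(not V or S) -> not R = True -> False = False
not P = not True = False
((not V or S) -> not R) -> not P = False -> False = True
So S3 is true.

True statements: 2 (S2, S3).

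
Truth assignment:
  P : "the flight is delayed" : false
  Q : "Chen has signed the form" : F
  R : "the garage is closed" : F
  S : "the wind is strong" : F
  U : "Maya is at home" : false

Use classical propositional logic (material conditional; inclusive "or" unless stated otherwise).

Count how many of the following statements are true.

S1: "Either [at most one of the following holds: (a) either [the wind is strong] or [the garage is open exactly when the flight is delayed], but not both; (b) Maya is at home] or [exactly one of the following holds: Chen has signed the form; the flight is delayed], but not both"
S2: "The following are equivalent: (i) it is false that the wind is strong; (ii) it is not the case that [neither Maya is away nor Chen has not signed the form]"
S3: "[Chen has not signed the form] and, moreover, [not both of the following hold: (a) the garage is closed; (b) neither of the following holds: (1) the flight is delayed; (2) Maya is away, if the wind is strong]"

S1: This is ((S ⊕ (¬R ↔ P)) ↑ U) ⊕ (Q ⊕ P).

¬R = ¬F = T
¬R ↔ P = T ↔ F = F
S ⊕ (¬R ↔ P) = F ⊕ F = F
(S ⊕ (¬R ↔ P)) ↑ U = F ↑ F = T
Q ⊕ P = F ⊕ F = F
((S ⊕ (¬R ↔ P)) ↑ U) ⊕ (Q ⊕ P) = T ⊕ F = T
Hence S1 is true.

S2: In symbols: ¬S ↔ ¬(¬U ↓ ¬Q)

¬S = ¬F = T
¬U = ¬F = T
¬Q = ¬F = T
¬U ↓ ¬Q = T ↓ T = F
¬(¬U ↓ ¬Q) = ¬F = T
¬S ↔ ¬(¬U ↓ ¬Q) = T ↔ T = T
Thus S2 is true.

S3: In symbols: ¬Q ∧ (R ↑ (P ↓ (S → ¬U)))

¬Q = ¬F = T
¬U = ¬F = T
S → ¬U = F → T = T
P ↓ (S → ¬U) = F ↓ T = F
R ↑ (P ↓ (S → ¬U)) = F ↑ F = T
¬Q ∧ (R ↑ (P ↓ (S → ¬U))) = T ∧ T = T
Thus S3 is true.

True statements: 3 (S1, S2, S3).

3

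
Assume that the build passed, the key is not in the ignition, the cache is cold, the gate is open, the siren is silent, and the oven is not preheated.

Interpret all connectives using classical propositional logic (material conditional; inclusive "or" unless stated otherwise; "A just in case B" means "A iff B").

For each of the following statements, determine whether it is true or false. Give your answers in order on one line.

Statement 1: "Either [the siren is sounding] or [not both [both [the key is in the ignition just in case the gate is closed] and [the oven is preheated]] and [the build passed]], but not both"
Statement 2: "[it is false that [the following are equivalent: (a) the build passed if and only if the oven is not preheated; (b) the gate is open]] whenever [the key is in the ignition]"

Statement 1 T / Statement 2 T

Let U = "the siren is sounding" (False), Q = "the key is in the ignition" (False), S = "the gate is open" (True), V = "the oven is preheated" (False), P = "the build passed" (True).

Statement 1: Formalization: U xor (((Q iff not S) and V) nand P)

not S = not True = False
Q iff not S = False iff False = True
(Q iff not S) and V = True and False = False
((Q iff not S) and V) nand P = False nand True = True
U xor (((Q iff not S) and V) nand P) = False xor True = True
Hence Statement 1 is true.

Statement 2: Parsed as Q -> not ((P iff not V) iff S)

not V = not False = True
P iff not V = True iff True = True
(P iff not V) iff S = True iff True = True
not ((P iff not V) iff S) = not True = False
Q -> not ((P iff not V) iff S) = False -> False = True
Thus Statement 2 is true.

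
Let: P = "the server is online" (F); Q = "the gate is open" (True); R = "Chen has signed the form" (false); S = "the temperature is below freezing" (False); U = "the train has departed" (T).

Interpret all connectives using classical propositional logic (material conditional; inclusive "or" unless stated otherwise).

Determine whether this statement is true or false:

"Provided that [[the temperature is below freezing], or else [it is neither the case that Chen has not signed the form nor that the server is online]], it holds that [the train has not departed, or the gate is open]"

Values: S=False, R=False, P=False, U=True, Q=True.
This is (S or (not R nor P)) -> (not U or Q).

not R = not False = True
not R nor P = True nor False = False
S or (not R nor P) = False or False = False
not U = not True = False
not U or Q = False or True = True
(S or (not R nor P)) -> (not U or Q) = False -> True = True

The statement is true.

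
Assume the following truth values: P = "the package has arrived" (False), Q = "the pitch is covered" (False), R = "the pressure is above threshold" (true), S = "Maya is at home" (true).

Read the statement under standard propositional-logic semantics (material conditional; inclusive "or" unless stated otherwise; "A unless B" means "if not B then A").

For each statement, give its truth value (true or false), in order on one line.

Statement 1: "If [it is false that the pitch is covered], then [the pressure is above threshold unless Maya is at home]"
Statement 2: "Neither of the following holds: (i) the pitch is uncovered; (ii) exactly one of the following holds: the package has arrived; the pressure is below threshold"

Statement 1 true, Statement 2 false

Statement 1: Parsed as ~Q -> (R | S)

~Q = ~F = T
R | S = T | T = T
~Q -> (R | S) = T -> T = T
So Statement 1 is true.

Statement 2: This is ~Q nor (P xor ~R).

~Q = ~F = T
~R = ~T = F
P xor ~R = F xor F = F
~Q nor (P xor ~R) = T nor F = F
So Statement 2 is false.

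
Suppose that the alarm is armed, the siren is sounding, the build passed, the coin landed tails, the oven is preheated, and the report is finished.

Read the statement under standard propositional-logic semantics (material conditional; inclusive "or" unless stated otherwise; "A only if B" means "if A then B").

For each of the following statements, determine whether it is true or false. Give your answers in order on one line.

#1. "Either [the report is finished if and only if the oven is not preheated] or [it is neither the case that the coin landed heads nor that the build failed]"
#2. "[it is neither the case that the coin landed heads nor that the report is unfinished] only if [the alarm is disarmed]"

Let V = "the report is finished" (True), U = "the oven is preheated" (True), S = "the coin landed heads" (False), R = "the build passed" (True), P = "the alarm is armed" (True).

#1: In symbols: (V iff not U) or (S nor not R)

not U = not True = False
V iff not U = True iff False = False
not R = not True = False
S nor not R = False nor False = True
(V iff not U) or (S nor not R) = False or True = True
So #1 is true.

#2: Parsed as (S nor not V) -> not P

not V = not True = False
S nor not V = False nor False = True
not P = not True = False
(S nor not V) -> not P = True -> False = False
Hence #2 is false.

#1 True / #2 False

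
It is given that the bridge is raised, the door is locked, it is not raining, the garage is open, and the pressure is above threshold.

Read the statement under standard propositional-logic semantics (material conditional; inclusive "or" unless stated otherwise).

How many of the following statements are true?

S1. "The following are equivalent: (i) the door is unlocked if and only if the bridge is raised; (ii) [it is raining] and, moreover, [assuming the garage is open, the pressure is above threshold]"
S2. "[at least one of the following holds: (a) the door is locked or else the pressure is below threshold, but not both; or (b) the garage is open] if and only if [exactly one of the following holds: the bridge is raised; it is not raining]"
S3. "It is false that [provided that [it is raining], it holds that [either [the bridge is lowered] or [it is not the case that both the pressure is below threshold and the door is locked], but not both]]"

1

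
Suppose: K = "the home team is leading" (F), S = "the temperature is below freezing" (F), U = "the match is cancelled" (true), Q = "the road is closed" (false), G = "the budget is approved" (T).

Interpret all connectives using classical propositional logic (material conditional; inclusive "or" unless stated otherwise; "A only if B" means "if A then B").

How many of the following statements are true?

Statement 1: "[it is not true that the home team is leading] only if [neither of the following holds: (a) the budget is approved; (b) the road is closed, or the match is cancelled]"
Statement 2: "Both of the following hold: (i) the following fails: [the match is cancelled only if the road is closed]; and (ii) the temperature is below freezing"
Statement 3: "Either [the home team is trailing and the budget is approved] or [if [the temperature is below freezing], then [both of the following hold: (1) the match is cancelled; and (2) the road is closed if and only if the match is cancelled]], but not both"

0

Statement 1: Formalization: ¬K → (G ↓ (Q ∨ U))

¬K = ¬F = T
Q ∨ U = F ∨ T = T
G ↓ (Q ∨ U) = T ↓ T = F
¬K → (G ↓ (Q ∨ U)) = T → F = F
Thus Statement 1 is false.

Statement 2: This is ¬(U → Q) ∧ S.

U → Q = T → F = F
¬(U → Q) = ¬F = T
¬(U → Q) ∧ S = T ∧ F = F
Thus Statement 2 is false.

Statement 3: Formalization: (¬K ∧ G) ⊕ (S → (U ∧ (Q ↔ U)))

¬K = ¬F = T
¬K ∧ G = T ∧ T = T
Q ↔ U = F ↔ T = F
U ∧ (Q ↔ U) = T ∧ F = F
S → (U ∧ (Q ↔ U)) = F → F = T
(¬K ∧ G) ⊕ (S → (U ∧ (Q ↔ U))) = T ⊕ T = F
Hence Statement 3 is false.

0 of the 3 statements are true (none).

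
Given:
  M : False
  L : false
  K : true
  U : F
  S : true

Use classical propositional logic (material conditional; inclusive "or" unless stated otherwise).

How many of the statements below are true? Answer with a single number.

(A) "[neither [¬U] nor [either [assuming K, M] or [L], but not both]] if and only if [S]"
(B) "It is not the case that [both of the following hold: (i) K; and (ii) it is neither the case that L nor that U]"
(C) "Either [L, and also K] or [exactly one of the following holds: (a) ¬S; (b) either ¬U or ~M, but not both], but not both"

0

(A): Parsed as (¬U ↓ ((K → M) ⊕ L)) ↔ S

¬U = ¬F = T
K → M = T → F = F
(K → M) ⊕ L = F ⊕ F = F
¬U ↓ ((K → M) ⊕ L) = T ↓ F = F
(¬U ↓ ((K → M) ⊕ L)) ↔ S = F ↔ T = F
Hence (A) is false.

(B): Formalization: ¬(K ∧ (L ↓ U))

L ↓ U = F ↓ F = T
K ∧ (L ↓ U) = T ∧ T = T
¬(K ∧ (L ↓ U)) = ¬T = F
Thus (B) is false.

(C): Formalization: (L ∧ K) ⊕ (¬S ⊕ (¬U ⊕ ¬M))

L ∧ K = F ∧ T = F
¬S = ¬T = F
¬U = ¬F = T
¬M = ¬F = T
¬U ⊕ ¬M = T ⊕ T = F
¬S ⊕ (¬U ⊕ ¬M) = F ⊕ F = F
(L ∧ K) ⊕ (¬S ⊕ (¬U ⊕ ¬M)) = F ⊕ F = F
So (C) is false.

Count: 0.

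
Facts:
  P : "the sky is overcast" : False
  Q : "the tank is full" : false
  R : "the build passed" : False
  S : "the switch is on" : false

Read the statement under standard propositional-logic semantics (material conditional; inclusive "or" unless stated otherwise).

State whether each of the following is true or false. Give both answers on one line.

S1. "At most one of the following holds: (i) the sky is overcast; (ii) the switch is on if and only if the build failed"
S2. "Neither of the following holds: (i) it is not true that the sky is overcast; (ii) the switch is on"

S1: Parsed as P ↑ (S ↔ ¬R)

¬R = ¬F = T
S ↔ ¬R = F ↔ T = F
P ↑ (S ↔ ¬R) = F ↑ F = T
Thus S1 is true.

S2: This is ¬P ↓ S.

¬P = ¬F = T
¬P ↓ S = T ↓ F = F
So S2 is false.

S1 True; S2 False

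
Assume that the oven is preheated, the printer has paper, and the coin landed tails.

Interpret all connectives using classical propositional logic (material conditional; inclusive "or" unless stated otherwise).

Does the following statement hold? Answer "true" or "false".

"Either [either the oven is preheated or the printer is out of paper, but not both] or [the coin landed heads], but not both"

True.

Let P = "the oven is preheated" (True), Q = "the printer has paper" (True), R = "the coin landed heads" (False).
Parsed as (P xor not Q) xor R

not Q = not True = False
P xor not Q = True xor False = True
(P xor not Q) xor R = True xor False = True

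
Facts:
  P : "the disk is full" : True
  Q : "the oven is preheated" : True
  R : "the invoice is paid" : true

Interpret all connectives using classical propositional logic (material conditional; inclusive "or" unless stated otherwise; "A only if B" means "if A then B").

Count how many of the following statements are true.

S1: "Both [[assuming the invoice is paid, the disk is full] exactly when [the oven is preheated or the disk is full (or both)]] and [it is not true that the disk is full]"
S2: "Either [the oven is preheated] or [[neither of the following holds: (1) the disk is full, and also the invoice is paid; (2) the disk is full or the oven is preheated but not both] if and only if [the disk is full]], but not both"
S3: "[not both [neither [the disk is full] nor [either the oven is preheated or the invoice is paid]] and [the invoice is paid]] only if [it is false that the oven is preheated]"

S1: Parsed as ((R -> P) iff (Q or P)) and not P

R -> P = True -> True = True
Q or P = True or True = True
(R -> P) iff (Q or P) = True iff True = True
not P = not True = False
((R -> P) iff (Q or P)) and not P = True and False = False
Thus S1 is false.

S2: Parsed as Q xor (((P and R) nor (P xor Q)) iff P)

P and R = True and True = True
P xor Q = True xor True = False
(P and R) nor (P xor Q) = True nor False = False
((P and R) nor (P xor Q)) iff P = False iff True = False
Q xor (((P and R) nor (P xor Q)) iff P) = True xor False = True
Hence S2 is true.

S3: Formalization: ((P nor (Q or R)) nand R) -> not Q

Q or R = True or True = True
P nor (Q or R) = True nor True = False
(P nor (Q or R)) nand R = False nand True = True
not Q = not True = False
((P nor (Q or R)) nand R) -> not Q = True -> False = False
Hence S3 is false.

1 of the 3 statements is true (S2).

1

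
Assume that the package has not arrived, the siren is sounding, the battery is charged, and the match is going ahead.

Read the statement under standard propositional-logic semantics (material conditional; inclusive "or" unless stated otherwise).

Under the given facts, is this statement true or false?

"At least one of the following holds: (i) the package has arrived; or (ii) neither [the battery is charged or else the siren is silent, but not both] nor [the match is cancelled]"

Let K = "the package has arrived" (F), U = "the battery is charged" (T), D = "the siren is sounding" (T), Q = "the match is cancelled" (F).
In symbols: K ∨ ((U ⊕ ¬D) ↓ Q)

¬D = ¬T = F
U ⊕ ¬D = T ⊕ F = T
(U ⊕ ¬D) ↓ Q = T ↓ F = F
K ∨ ((U ⊕ ¬D) ↓ Q) = F ∨ F = F

The statement is false.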